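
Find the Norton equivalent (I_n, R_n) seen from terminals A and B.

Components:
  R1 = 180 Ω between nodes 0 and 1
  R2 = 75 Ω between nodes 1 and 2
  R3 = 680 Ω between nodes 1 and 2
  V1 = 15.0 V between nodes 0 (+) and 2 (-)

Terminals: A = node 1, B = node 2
Find the Thévenin equivalent first; then I_n = V_th/R_th and R_n = R_th.
Step 1 — V_th is the open-circuit voltage V_A - V_B (nothing connected across the terminals).
Nodal analysis, taking node 2 as the 0 V reference.
Source V1 fixes V_0 = 15 V.
KCL at each unknown node (sum of currents leaving = 0; resistances in Ω):
  Node 1: (V_1 - 15)/180 + (V_1 - 0)/75 + (V_1 - 0)/680 = 0
Collecting terms: 0.02036 × V_1 = 0.08333  =>  V_1 = 4.093 V
V_th = V_1 - V_2 = 4.093 - 0 = 4.093 V
Step 2 — R_th: zero the source — replace V1 by a short circuit (node 2 merges into node 0) — and find the resistance seen between A (node 1) and B (node 0).
Reduce the network between node 1 (A) and node 0 (B) by series/parallel combination:
  Rp1 = R1 ‖ R2 ‖ R3 (parallel, all between nodes 0 and 1) = 1/(1/180 + 1/75 + 1/680) = 49.12 Ω
R_th = 49.12 Ω
I_n = V_th/R_th = 4.093/49.12 = 0.08333 A, and R_n = R_th = 49.12 Ω

Final answer: I_n = 0.08333 A, R_n = 49.12 Ω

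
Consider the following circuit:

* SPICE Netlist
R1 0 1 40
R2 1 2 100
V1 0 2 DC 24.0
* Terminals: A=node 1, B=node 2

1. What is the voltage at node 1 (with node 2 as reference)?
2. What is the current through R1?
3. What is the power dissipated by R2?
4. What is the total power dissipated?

Nodal analysis, taking node 2 as the 0 V reference.
Source V1 fixes V_0 = 24 V.
KCL at each unknown node (sum of currents leaving = 0; resistances in Ω):
  Node 1: (V_1 - 24)/40 + (V_1 - 0)/100 = 0
Collecting terms: 0.035 × V_1 = 0.6  =>  V_1 = 17.14 V
Part 1:
  Read off the nodal solution: V_1 = 17.14 V
Part 2:
  I_R1 = (V_0 - V_1)/R1 = (24 - 17.14)/40 = 0.1714 A
  Magnitude: I_R1 = 0.1714 A
Part 3:
  I_R2 = (V_1 - V_2)/R2 = (17.14 - 0)/100 = 0.1714 A
  P_R2 = I_R2² × R2 = (0.1714)² × 100 = 2.939 W
Part 4:
  Power in each resistor, P = (ΔV)²/R:
    P_R1 = (24 - 17.14)²/40 = 1.176 W
    P_R2 = (17.14 - 0)²/100 = 2.939 W
  P_total = P_R1 + P_R2 = 4.114 W

Final answers:
1. V_1 = 17.14 V
2. I_R1 = 0.1714 A
3. P_R2 = 2.939 W
4. P_total = 4.114 W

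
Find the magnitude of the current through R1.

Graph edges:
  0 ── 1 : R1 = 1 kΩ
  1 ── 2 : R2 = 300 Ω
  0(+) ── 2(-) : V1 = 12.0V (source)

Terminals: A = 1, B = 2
Nodal analysis, taking node 2 as the 0 V reference.
Source V1 fixes V_0 = 12 V.
KCL at each unknown node (sum of currents leaving = 0; resistances in Ω):
  Node 1: (V_1 - 12)/1000 + (V_1 - 0)/300 = 0
Collecting terms: 0.004333 × V_1 = 0.012  =>  V_1 = 2.769 V
I_R1 = (V_0 - V_1)/R1 = (12 - 2.769)/1000 = 0.009231 A
|I_R1| = 0.009231 A

Final answer: |I_R1| = 0.009231 A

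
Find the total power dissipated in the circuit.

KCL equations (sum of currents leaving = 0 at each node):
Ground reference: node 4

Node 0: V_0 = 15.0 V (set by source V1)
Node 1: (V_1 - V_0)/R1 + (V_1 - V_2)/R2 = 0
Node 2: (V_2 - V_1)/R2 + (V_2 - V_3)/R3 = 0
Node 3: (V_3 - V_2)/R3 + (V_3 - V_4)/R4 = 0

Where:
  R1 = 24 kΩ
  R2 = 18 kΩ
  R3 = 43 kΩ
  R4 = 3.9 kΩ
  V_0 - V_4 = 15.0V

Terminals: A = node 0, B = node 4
Nodal analysis, taking node 4 as the 0 V reference.
Source V1 fixes V_0 = 15 V.
KCL at each unknown node (sum of currents leaving = 0; resistances in Ω):
  Node 1: (V_1 - 15)/24000 + (V_1 - V_2)/18000 = 0
  Node 2: (V_2 - V_1)/18000 + (V_2 - V_3)/43000 = 0
  Node 3: (V_3 - V_2)/43000 + (V_3 - 0)/3900 = 0
Collecting terms (coefficients in siemens):
  0.00009722·V_1 - 0.00005556·V_2 = 0.000625
  0.00007881·V_2 - 0.00005556·V_1 - 0.00002326·V_3 = 0
  0.0002797·V_3 - 0.00002326·V_2 = 0
Solving these 3 simultaneous equations (Gaussian elimination) gives:
  V_1 = 10.95 V, V_2 = 7.913 V, V_3 = 0.658 V
Power in each resistor, P = (ΔV)²/R:
  P_R1 = (15 - 10.95)²/24000 = 0.0006833 W
  P_R2 = (10.95 - 7.913)²/18000 = 0.0005125 W
  P_R3 = (7.913 - 0.658)²/43000 = 0.001224 W
  P_R4 = (0.658 - 0)²/3900 = 0.000111 W
P_total = P_R1 + P_R2 + P_R3 + P_R4 = 0.002531 W

Final answer: 0.002531 W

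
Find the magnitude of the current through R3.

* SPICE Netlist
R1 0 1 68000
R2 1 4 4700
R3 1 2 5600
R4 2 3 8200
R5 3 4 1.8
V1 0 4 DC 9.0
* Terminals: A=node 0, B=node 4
Nodal analysis, taking node 4 as the 0 V reference.
Source V1 fixes V_0 = 9 V.
KCL at each unknown node (sum of currents leaving = 0; resistances in Ω):
  Node 1: (V_1 - 9)/68000 + (V_1 - 0)/4700 + (V_1 - V_2)/5600 = 0
  Node 2: (V_2 - V_1)/5600 + (V_2 - V_3)/8200 = 0
  Node 3: (V_3 - V_2)/8200 + (V_3 - 0)/1.8 = 0
Collecting terms (coefficients in siemens):
  0.000406·V_1 - 0.0001786·V_2 = 0.0001324
  0.0003005·V_2 - 0.0001786·V_1 - 0.000122·V_3 = 0
  0.5557·V_3 - 0.000122·V_2 = 0
Solving these 3 simultaneous equations (Gaussian elimination) gives:
  V_1 = 0.4413 V, V_2 = 0.2622 V, V_3 = 0.00005755 V
I_R3 = (V_1 - V_2)/R3 = (0.4413 - 0.2622)/5600 = 0.00003197 A
|I_R3| = 0.00003197 A

Final answer: |I_R3| = 3.197e-05 A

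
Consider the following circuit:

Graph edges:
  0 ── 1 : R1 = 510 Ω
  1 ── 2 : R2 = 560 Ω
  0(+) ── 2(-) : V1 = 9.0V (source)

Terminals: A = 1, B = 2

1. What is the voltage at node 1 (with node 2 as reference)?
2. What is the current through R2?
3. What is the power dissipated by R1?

Nodal analysis, taking node 2 as the 0 V reference.
Source V1 fixes V_0 = 9 V.
KCL at each unknown node (sum of currents leaving = 0; resistances in Ω):
  Node 1: (V_1 - 9)/510 + (V_1 - 0)/560 = 0
Collecting terms: 0.003746 × V_1 = 0.01765  =>  V_1 = 4.71 V
Part 1:
  Read off the nodal solution: V_1 = 4.71 V
Part 2:
  I_R2 = (V_1 - V_2)/R2 = (4.71 - 0)/560 = 0.008411 A
  Magnitude: I_R2 = 0.008411 A
Part 3:
  I_R1 = (V_0 - V_1)/R1 = (9 - 4.71)/510 = 0.008411 A
  P_R1 = I_R1² × R1 = (0.008411)² × 510 = 0.03608 W

Final answers:
1. V_1 = 4.71 V
2. I_R2 = 0.008411 A
3. P_R1 = 0.03608 W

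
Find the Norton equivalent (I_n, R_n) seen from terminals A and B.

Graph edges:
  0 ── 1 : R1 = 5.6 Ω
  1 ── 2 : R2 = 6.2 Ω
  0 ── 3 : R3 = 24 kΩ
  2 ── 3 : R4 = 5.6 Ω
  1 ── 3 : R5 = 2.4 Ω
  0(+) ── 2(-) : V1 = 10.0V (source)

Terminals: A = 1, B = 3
Find the Thévenin equivalent first; then I_n = V_th/R_th and R_n = R_th.
Step 1 — V_th is the open-circuit voltage V_A - V_B (nothing connected across the terminals).
Nodal analysis, taking node 2 as the 0 V reference.
Source V1 fixes V_0 = 10 V.
KCL at each unknown node (sum of currents leaving = 0; resistances in Ω):
  Node 1: (V_1 - 10)/5.6 + (V_1 - 0)/6.2 + (V_1 - V_3)/2.4 = 0
  Node 3: (V_3 - 10)/24000 + (V_3 - 0)/5.6 + (V_3 - V_1)/2.4 = 0
Collecting terms (coefficients in siemens):
  0.7565·V_1 - 0.4167·V_3 = 1.786
  0.5953·V_3 - 0.4167·V_1 = 0.0004167
Determinant D = (0.7565)(0.5953) - (-0.4167)(-0.4167) = 0.2767
V_1 = [(1.786)(0.5953) - (-0.4167)(0.0004167)]/D = 3.842 V
V_3 = [(0.7565)(0.0004167) - (1.786)(-0.4167)]/D = 2.69 V
V_th = V_1 - V_3 = 3.842 - 2.69 = 1.152 V
Step 2 — R_th: zero the source — replace V1 by a short circuit (node 2 merges into node 0) — and find the resistance seen between A (node 1) and B (node 3).
Reduce the network between node 1 (A) and node 3 (B) by series/parallel combination:
  Rp1 = R1 ‖ R2 (parallel, both between nodes 0 and 1) = 1/(1/5.6 + 1/6.2) = 2.942 Ω
  Rp2 = R3 ‖ R4 (parallel, both between nodes 0 and 3) = 1/(1/24000 + 1/5.6) = 5.599 Ω
  Rs1 = Rp1 + Rp2 (series, joined only at node 0) = 2.942 + 5.599 = 8.541 Ω
  Rp3 = R5 ‖ Rs1 (parallel, both between nodes 1 and 3) = 1/(1/2.4 + 1/8.541) = 1.874 Ω
R_th = 1.874 Ω
I_n = V_th/R_th = 1.152/1.874 = 0.6149 A, and R_n = R_th = 1.874 Ω

Final answer: I_n = 0.6149 A, R_n = 1.874 Ω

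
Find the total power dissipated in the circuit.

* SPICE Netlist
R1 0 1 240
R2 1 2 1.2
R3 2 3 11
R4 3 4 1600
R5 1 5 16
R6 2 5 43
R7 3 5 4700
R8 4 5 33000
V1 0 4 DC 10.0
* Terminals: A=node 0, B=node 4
Nodal analysis, taking node 4 as the 0 V reference.
Source V1 fixes V_0 = 10 V.
KCL at each unknown node (sum of currents leaving = 0; resistances in Ω):
  Node 1: (V_1 - 10)/240 + (V_1 - V_2)/1.2 + (V_1 - V_5)/16 = 0
  Node 2: (V_2 - V_1)/1.2 + (V_2 - V_3)/11 + (V_2 - V_5)/43 = 0
  Node 3: (V_3 - V_2)/11 + (V_3 - 0)/1600 + (V_3 - V_5)/4700 = 0
  Node 5: (V_5 - V_1)/16 + (V_5 - V_2)/43 + (V_5 - V_3)/4700 + (V_5 - 0)/33000 = 0
Collecting terms (coefficients in siemens):
  0.9·V_1 - 0.8333·V_2 - 0.0625·V_5 = 0.04167
  0.9475·V_2 - 0.8333·V_1 - 0.09091·V_3 - 0.02326·V_5 = 0
  0.09175·V_3 - 0.09091·V_2 - 0.0002128·V_5 = 0
  0.086·V_5 - 0.0625·V_1 - 0.02326·V_2 - 0.0002128·V_3 = 0
Solving these 4 simultaneous equations (Gaussian elimination) gives:
  V_1 = 8.649 V, V_2 = 8.643 V, V_3 = 8.584 V, V_5 = 8.645 V
Power in each resistor, P = (ΔV)²/R:
  P_R1 = (10 - 8.649)²/240 = 0.007599 W
  P_R2 = (8.649 - 8.643)²/1.2 = 0.00003395 W
  P_R3 = (8.643 - 8.584)²/11 = 0.0003151 W
  P_R4 = (8.584 - 0)²/1600 = 0.04606 W
  P_R5 = (8.649 - 8.645)²/16 = 0.000001522 W
  P_R6 = (8.643 - 8.645)²/43 = 0.00000004871 W
  P_R7 = (8.584 - 8.645)²/4700 = 0.0000007742 W
  P_R8 = (0 - 8.645)²/33000 = 0.002264 W
P_total = P_R1 + P_R2 + P_R3 + P_R4 + P_R5 + P_R6 + P_R7 + P_R8 = 0.05627 W

Final answer: 0.05627 W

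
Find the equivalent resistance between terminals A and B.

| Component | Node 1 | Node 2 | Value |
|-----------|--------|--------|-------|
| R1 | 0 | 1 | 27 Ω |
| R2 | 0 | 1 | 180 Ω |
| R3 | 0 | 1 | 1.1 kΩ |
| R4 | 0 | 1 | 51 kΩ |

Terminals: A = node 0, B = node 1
Reduce the network between node 0 (A) and node 1 (B) by series/parallel combination:
  Rp1 = R1 ‖ R2 ‖ R3 ‖ R4 (parallel, all between nodes 0 and 1) = 1/(1/27 + 1/180 + 1/1100 + 1/51000) = 22.98 Ω
R_eq = 22.98 Ω

Final answer: 22.98 Ω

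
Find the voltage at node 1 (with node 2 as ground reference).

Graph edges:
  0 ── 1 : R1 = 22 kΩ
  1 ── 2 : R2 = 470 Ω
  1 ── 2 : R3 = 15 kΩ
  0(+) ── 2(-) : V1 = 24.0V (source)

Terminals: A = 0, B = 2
Nodal analysis, taking node 2 as the 0 V reference.
Source V1 fixes V_0 = 24 V.
KCL at each unknown node (sum of currents leaving = 0; resistances in Ω):
  Node 1: (V_1 - 24)/22000 + (V_1 - 0)/470 + (V_1 - 0)/15000 = 0
Collecting terms: 0.00224 × V_1 = 0.001091  =>  V_1 = 0.4871 V
The requested potential is V_1 = 0.4871 V.

Final answer: V_1 = 0.4871 V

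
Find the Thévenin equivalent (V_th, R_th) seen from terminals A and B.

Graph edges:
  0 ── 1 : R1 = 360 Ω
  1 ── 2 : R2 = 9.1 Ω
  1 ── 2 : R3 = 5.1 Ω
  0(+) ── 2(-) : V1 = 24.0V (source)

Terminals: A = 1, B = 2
Step 1 — V_th is the open-circuit voltage V_A - V_B (nothing connected across the terminals).
Nodal analysis, taking node 2 as the 0 V reference.
Source V1 fixes V_0 = 24 V.
KCL at each unknown node (sum of currents leaving = 0; resistances in Ω):
  Node 1: (V_1 - 24)/360 + (V_1 - 0)/9.1 + (V_1 - 0)/5.1 = 0
Collecting terms: 0.3087 × V_1 = 0.06667  =>  V_1 = 0.2159 V
V_th = V_1 - V_2 = 0.2159 - 0 = 0.2159 V
Step 2 — R_th: zero the source — replace V1 by a short circuit (node 2 merges into node 0) — and find the resistance seen between A (node 1) and B (node 0).
Reduce the network between node 1 (A) and node 0 (B) by series/parallel combination:
  Rp1 = R1 ‖ R2 ‖ R3 (parallel, all between nodes 0 and 1) = 1/(1/360 + 1/9.1 + 1/5.1) = 3.239 Ω
R_th = 3.239 Ω

Final answer: V_th = 0.2159 V, R_th = 3.239 Ω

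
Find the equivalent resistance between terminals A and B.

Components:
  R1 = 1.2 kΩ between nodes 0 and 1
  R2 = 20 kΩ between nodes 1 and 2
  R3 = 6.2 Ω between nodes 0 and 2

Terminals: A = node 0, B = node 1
Reduce the network between node 0 (A) and node 1 (B) by series/parallel combination:
  Rs1 = R3 + R2 (series, joined only at node 2) = 6.2 + 20000 = 20010 Ω
  Rp1 = R1 ‖ Rs1 (parallel, both between nodes 0 and 1) = 1/(1/1200 + 1/20010) = 1132 Ω
R_eq = 1.132 kΩ

Final answer: 1.132 kΩ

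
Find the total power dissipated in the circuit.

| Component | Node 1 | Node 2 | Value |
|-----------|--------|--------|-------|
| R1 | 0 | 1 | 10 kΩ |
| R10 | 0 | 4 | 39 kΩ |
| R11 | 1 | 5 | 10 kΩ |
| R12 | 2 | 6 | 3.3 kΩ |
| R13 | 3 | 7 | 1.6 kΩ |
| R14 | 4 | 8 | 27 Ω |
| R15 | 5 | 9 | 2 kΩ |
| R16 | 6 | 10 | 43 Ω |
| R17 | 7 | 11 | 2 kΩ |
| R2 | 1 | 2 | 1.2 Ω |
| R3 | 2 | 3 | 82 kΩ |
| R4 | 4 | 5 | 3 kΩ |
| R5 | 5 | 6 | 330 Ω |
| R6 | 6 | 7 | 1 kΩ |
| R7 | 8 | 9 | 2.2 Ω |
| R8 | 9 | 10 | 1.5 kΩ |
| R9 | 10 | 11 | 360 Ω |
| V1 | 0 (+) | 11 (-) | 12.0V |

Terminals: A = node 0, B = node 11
Nodal analysis, taking node 11 as the 0 V reference.
Source V1 fixes V_0 = 12 V.
KCL at each unknown node (sum of currents leaving = 0; resistances in Ω):
  Node 1: (V_1 - 12)/10000 + (V_1 - V_2)/1.2 + (V_1 - V_5)/10000 = 0
  Node 2: (V_2 - V_1)/1.2 + (V_2 - V_3)/82000 + (V_2 - V_6)/3300 = 0
  Node 3: (V_3 - V_2)/82000 + (V_3 - V_7)/1600 = 0
  Node 4: (V_4 - V_5)/3000 + (V_4 - 12)/39000 + (V_4 - V_8)/27 = 0
  Node 5: (V_5 - V_4)/3000 + (V_5 - V_6)/330 + (V_5 - V_1)/10000 + (V_5 - V_9)/2000 = 0
  Node 6: (V_6 - V_5)/330 + (V_6 - V_7)/1000 + (V_6 - V_2)/3300 + (V_6 - V_10)/43 = 0
  Node 7: (V_7 - V_6)/1000 + (V_7 - V_3)/1600 + (V_7 - 0)/2000 = 0
  Node 8: (V_8 - V_9)/2.2 + (V_8 - V_4)/27 = 0
  Node 9: (V_9 - V_8)/2.2 + (V_9 - V_10)/1500 + (V_9 - V_5)/2000 = 0
  Node 10: (V_10 - V_9)/1500 + (V_10 - 0)/360 + (V_10 - V_6)/43 = 0
Collecting terms (coefficients in siemens):
  0.8335·V_1 - 0.8333·V_2 - 0.0001·V_5 = 0.0012
  0.8336·V_2 - 0.8333·V_1 - 0.0000122·V_3 - 0.000303·V_6 = 0
  0.0006372·V_3 - 0.0000122·V_2 - 0.000625·V_7 = 0
  0.0374·V_4 - 0.0003333·V_5 - 0.03704·V_8 = 0.0003077
  0.003964·V_5 - 0.0001·V_1 - 0.0003333·V_4 - 0.00303·V_6 - 0.0005·V_9 = 0
  0.02759·V_6 - 0.000303·V_2 - 0.00303·V_5 - 0.001·V_7 - 0.02326·V_10 = 0
  0.002125·V_7 - 0.000625·V_3 - 0.001·V_6 = 0
  0.4916·V_8 - 0.03704·V_4 - 0.4545·V_9 = 0
  0.4557·V_9 - 0.0005·V_5 - 0.4545·V_8 - 0.0006667·V_10 = 0
  0.0267·V_10 - 0.02326·V_6 - 0.0006667·V_9 = 0
Solving these 10 simultaneous equations (Gaussian elimination) gives:
  V_1 = 2.69 V, V_2 = 2.689 V, V_3 = 0.3472 V, V_4 = 0.6656 V
  V_5 = 0.5309 V, V_6 = 0.4237 V, V_7 = 0.3015 V, V_8 = 0.659 V
  V_9 = 0.6584 V, V_10 = 0.3855 V
Power in each resistor, P = (ΔV)²/R:
  P_R1 = (12 - 2.69)²/10000 = 0.008667 W
  P_R2 = (2.69 - 2.689)²/1.2 = 0.0000006136 W
  P_R3 = (2.689 - 0.3472)²/82000 = 0.00006689 W
  P_R4 = (0.6656 - 0.5309)²/3000 = 0.000006051 W
  P_R5 = (0.5309 - 0.4237)²/330 = 0.00003477 W
  P_R6 = (0.4237 - 0.3015)²/1000 = 0.00001493 W
  P_R7 = (0.659 - 0.6584)²/2.2 = 0.0000001328 W
  P_R8 = (0.6584 - 0.3855)²/1500 = 0.00004965 W
  P_R9 = (0.3855 - 0)²/360 = 0.0004128 W
  P_R10 = (12 - 0.6656)²/39000 = 0.003294 W
  P_R11 = (2.69 - 0.5309)²/10000 = 0.0004662 W
  P_R12 = (2.689 - 0.4237)²/3300 = 0.001555 W
  P_R13 = (0.3472 - 0.3015)²/1600 = 0.000001305 W
  P_R14 = (0.6656 - 0.659)²/27 = 0.00000163 W
  P_R15 = (0.5309 - 0.6584)²/2000 = 0.000008136 W
  P_R16 = (0.4237 - 0.3855)²/43 = 0.00003398 W
  P_R17 = (0.3015 - 0)²/2000 = 0.00004546 W
P_total = P_R1 + P_R2 + P_R3 + P_R4 + P_R5 + P_R6 + P_R7 + P_R8 + P_R9 + P_R10 + P_R11 + P_R12 + P_R13 + P_R14 + P_R15 + P_R16 + P_R17 = 0.01466 W

Final answer: 0.01466 W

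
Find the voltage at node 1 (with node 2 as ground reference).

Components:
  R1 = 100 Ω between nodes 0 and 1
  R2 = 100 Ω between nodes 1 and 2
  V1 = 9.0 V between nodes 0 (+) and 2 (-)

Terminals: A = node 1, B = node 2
Nodal analysis, taking node 2 as the 0 V reference.
Source V1 fixes V_0 = 9 V.
KCL at each unknown node (sum of currents leaving = 0; resistances in Ω):
  Node 1: (V_1 - 9)/100 + (V_1 - 0)/100 = 0
Collecting terms: 0.02 × V_1 = 0.09  =>  V_1 = 4.5 V
The requested potential is V_1 = 4.5 V.

Final answer: V_1 = 4.5 V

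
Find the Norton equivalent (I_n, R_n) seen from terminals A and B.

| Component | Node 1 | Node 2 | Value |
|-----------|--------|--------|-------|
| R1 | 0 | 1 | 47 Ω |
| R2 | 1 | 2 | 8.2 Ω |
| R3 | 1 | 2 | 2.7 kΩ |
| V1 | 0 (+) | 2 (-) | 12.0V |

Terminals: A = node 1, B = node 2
Find the Thévenin equivalent first; then I_n = V_th/R_th and R_n = R_th.
Step 1 — V_th is the open-circuit voltage V_A - V_B (nothing connected across the terminals).
Nodal analysis, taking node 2 as the 0 V reference.
Source V1 fixes V_0 = 12 V.
KCL at each unknown node (sum of currents leaving = 0; resistances in Ω):
  Node 1: (V_1 - 12)/47 + (V_1 - 0)/8.2 + (V_1 - 0)/2700 = 0
Collecting terms: 0.1436 × V_1 = 0.2553  =>  V_1 = 1.778 V
V_th = V_1 - V_2 = 1.778 - 0 = 1.778 V
Step 2 — R_th: zero the source — replace V1 by a short circuit (node 2 merges into node 0) — and find the resistance seen between A (node 1) and B (node 0).
Reduce the network between node 1 (A) and node 0 (B) by series/parallel combination:
  Rp1 = R1 ‖ R2 ‖ R3 (parallel, all between nodes 0 and 1) = 1/(1/47 + 1/8.2 + 1/2700) = 6.964 Ω
R_th = 6.964 Ω
I_n = V_th/R_th = 1.778/6.964 = 0.2553 A, and R_n = R_th = 6.964 Ω

Final answer: I_n = 0.2553 A, R_n = 6.964 Ω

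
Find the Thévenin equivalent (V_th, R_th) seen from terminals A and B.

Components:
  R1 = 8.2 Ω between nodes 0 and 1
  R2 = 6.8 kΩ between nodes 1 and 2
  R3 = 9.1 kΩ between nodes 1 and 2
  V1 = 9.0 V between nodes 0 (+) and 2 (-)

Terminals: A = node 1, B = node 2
Step 1 — V_th is the open-circuit voltage V_A - V_B (nothing connected across the terminals).
Nodal analysis, taking node 2 as the 0 V reference.
Source V1 fixes V_0 = 9 V.
KCL at each unknown node (sum of currents leaving = 0; resistances in Ω):
  Node 1: (V_1 - 9)/8.2 + (V_1 - 0)/6800 + (V_1 - 0)/9100 = 0
Collecting terms: 0.1222 × V_1 = 1.098  =>  V_1 = 8.981 V
V_th = V_1 - V_2 = 8.981 - 0 = 8.981 V
Step 2 — R_th: zero the source — replace V1 by a short circuit (node 2 merges into node 0) — and find the resistance seen between A (node 1) and B (node 0).
Reduce the network between node 1 (A) and node 0 (B) by series/parallel combination:
  Rp1 = R1 ‖ R2 ‖ R3 (parallel, all between nodes 0 and 1) = 1/(1/8.2 + 1/6800 + 1/9100) = 8.183 Ω
R_th = 8.183 Ω

Final answer: V_th = 8.981 V, R_th = 8.183 Ω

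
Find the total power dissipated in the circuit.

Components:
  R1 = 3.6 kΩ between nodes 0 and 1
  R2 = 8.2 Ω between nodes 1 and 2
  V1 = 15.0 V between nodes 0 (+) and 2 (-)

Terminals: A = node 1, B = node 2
Nodal analysis, taking node 2 as the 0 V reference.
Source V1 fixes V_0 = 15 V.
KCL at each unknown node (sum of currents leaving = 0; resistances in Ω):
  Node 1: (V_1 - 15)/3600 + (V_1 - 0)/8.2 = 0
Collecting terms: 0.1222 × V_1 = 0.004167  =>  V_1 = 0.03409 V
Power in each resistor, P = (ΔV)²/R:
  P_R1 = (15 - 0.03409)²/3600 = 0.06222 W
  P_R2 = (0.03409 - 0)²/8.2 = 0.0001417 W
P_total = P_R1 + P_R2 = 0.06236 W

Final answer: 0.06236 W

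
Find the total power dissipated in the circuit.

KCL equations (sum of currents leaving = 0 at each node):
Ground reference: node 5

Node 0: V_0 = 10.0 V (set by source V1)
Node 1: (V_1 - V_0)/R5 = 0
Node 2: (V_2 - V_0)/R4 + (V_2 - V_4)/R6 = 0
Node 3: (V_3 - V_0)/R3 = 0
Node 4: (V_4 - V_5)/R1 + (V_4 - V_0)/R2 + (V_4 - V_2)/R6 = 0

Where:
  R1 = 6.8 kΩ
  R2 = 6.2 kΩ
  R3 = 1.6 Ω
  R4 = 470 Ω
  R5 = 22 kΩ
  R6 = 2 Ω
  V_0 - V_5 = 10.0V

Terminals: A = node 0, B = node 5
Nodal analysis, taking node 5 as the 0 V reference.
Source V1 fixes V_0 = 10 V.
KCL at each unknown node (sum of currents leaving = 0; resistances in Ω):
  Node 1: (V_1 - 10)/22000 = 0
  Node 2: (V_2 - 10)/470 + (V_2 - V_4)/2 = 0
  Node 3: (V_3 - 10)/1.6 = 0
  Node 4: (V_4 - 0)/6800 + (V_4 - 10)/6200 + (V_4 - V_2)/2 = 0
Collecting terms (coefficients in siemens):
  0.00004545·V_1 = 0.0004545
  0.5021·V_2 - 0.5·V_4 = 0.02128
  0.625·V_3 = 6.25
  0.5003·V_4 - 0.5·V_2 = 0.001613
Solving these 4 simultaneous equations (Gaussian elimination) gives:
  V_1 = 10 V, V_2 = 9.397 V, V_3 = 10 V, V_4 = 9.394 V
Power in each resistor, P = (ΔV)²/R:
  P_R1 = (9.394 - 0)²/6800 = 0.01298 W
  P_R2 = (10 - 9.394)²/6200 = 0.00005922 W
  P_R3 = (10 - 10)²/1.6 = 0 W
  P_R4 = (10 - 9.397)²/470 = 0.0007746 W
  P_R5 = (10 - 10)²/22000 = 0 W
  P_R6 = (9.397 - 9.394)²/2 = 0.000003296 W
P_total = P_R1 + P_R2 + P_R3 + P_R4 + P_R5 + P_R6 = 0.01381 W

Final answer: 0.01381 W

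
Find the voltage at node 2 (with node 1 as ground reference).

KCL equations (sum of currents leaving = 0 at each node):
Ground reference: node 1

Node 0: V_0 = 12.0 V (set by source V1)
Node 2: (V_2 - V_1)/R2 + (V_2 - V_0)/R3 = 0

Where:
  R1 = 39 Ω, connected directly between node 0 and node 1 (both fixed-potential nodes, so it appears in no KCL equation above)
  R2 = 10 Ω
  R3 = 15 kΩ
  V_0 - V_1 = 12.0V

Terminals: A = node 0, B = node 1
Nodal analysis, taking node 1 as the 0 V reference.
Source V1 fixes V_0 = 12 V.
KCL at each unknown node (sum of currents leaving = 0; resistances in Ω):
  Node 2: (V_2 - 0)/10 + (V_2 - 12)/15000 = 0
Collecting terms: 0.1001 × V_2 = 0.0008  =>  V_2 = 0.007995 V
The requested potential is V_2 = 0.007995 V.

Final answer: V_2 = 0.007995 V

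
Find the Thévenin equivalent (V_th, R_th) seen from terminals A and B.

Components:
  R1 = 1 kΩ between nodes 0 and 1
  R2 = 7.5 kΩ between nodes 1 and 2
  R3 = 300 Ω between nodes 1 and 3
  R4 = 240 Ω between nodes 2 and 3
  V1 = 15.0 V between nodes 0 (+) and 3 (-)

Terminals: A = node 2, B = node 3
Step 1 — V_th is the open-circuit voltage V_A - V_B (nothing connected across the terminals).
Nodal analysis, taking node 3 as the 0 V reference.
Source V1 fixes V_0 = 15 V.
KCL at each unknown node (sum of currents leaving = 0; resistances in Ω):
  Node 1: (V_1 - 15)/1000 + (V_1 - V_2)/7500 + (V_1 - 0)/300 = 0
  Node 2: (V_2 - V_1)/7500 + (V_2 - 0)/240 = 0
Collecting terms (coefficients in siemens):
  0.004467·V_1 - 0.0001333·V_2 = 0.015
  0.0043·V_2 - 0.0001333·V_1 = 0
Determinant D = (0.004467)(0.0043) - (-0.0001333)(-0.0001333) = 0.00001919
V_1 = [(0.015)(0.0043) - (-0.0001333)(0)]/D = 3.361 V
V_2 = [(0.004467)(0) - (0.015)(-0.0001333)]/D = 0.1042 V
V_th = V_2 - V_3 = 0.1042 - 0 = 0.1042 V
Step 2 — R_th: zero the source — replace V1 by a short circuit (node 3 merges into node 0) — and find the resistance seen between A (node 2) and B (node 0).
Reduce the network between node 2 (A) and node 0 (B) by series/parallel combination:
  Rp1 = R1 ‖ R3 (parallel, both between nodes 0 and 1) = 1/(1/1000 + 1/300) = 230.8 Ω
  Rs1 = R2 + Rp1 (series, joined only at node 1) = 7500 + 230.8 = 7731 Ω
  Rp2 = R4 ‖ Rs1 (parallel, both between nodes 0 and 2) = 1/(1/240 + 1/7731) = 232.8 Ω
R_th = 232.8 Ω

Final answer: V_th = 0.1042 V, R_th = 232.8 Ω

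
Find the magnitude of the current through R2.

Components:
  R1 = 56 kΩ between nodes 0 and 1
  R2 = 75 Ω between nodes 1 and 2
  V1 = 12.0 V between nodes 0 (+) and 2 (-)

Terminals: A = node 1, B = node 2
Nodal analysis, taking node 2 as the 0 V reference.
Source V1 fixes V_0 = 12 V.
KCL at each unknown node (sum of currents leaving = 0; resistances in Ω):
  Node 1: (V_1 - 12)/56000 + (V_1 - 0)/75 = 0
Collecting terms: 0.01335 × V_1 = 0.0002143  =>  V_1 = 0.01605 V
I_R2 = (V_1 - V_2)/R2 = (0.01605 - 0)/75 = 0.000214 A
|I_R2| = 0.000214 A

Final answer: |I_R2| = 0.000214 A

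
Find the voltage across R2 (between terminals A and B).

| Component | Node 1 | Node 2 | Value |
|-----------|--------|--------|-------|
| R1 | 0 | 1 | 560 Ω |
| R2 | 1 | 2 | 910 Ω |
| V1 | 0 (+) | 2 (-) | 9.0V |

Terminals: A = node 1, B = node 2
R1 and R2 are in series across V1 (node 0 → node 1 → node 2), and the output A–B is taken across R2, so this is a voltage divider.
Series current: I = V1/(R1 + R2) = 9/(560 + 910) = 9/1470 = 0.006122 A
V_R2 = I × R2 = V1 × R2/(R1 + R2) = 9 × 910/1470 = 5.571 V

Final answer: 5.571 V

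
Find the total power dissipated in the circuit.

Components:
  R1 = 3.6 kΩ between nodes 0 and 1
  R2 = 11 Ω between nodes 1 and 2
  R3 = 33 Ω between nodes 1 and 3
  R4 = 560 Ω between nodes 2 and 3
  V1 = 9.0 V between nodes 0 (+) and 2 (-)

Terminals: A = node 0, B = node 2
Nodal analysis, taking node 2 as the 0 V reference.
Source V1 fixes V_0 = 9 V.
KCL at each unknown node (sum of currents leaving = 0; resistances in Ω):
  Node 1: (V_1 - 9)/3600 + (V_1 - 0)/11 + (V_1 - V_3)/33 = 0
  Node 3: (V_3 - V_1)/33 + (V_3 - 0)/560 = 0
Collecting terms (coefficients in siemens):
  0.1215·V_1 - 0.0303·V_3 = 0.0025
  0.03209·V_3 - 0.0303·V_1 = 0
Determinant D = (0.1215)(0.03209) - (-0.0303)(-0.0303) = 0.00298
V_1 = [(0.0025)(0.03209) - (-0.0303)(0)]/D = 0.02692 V
V_3 = [(0.1215)(0) - (0.0025)(-0.0303)]/D = 0.02542 V
Power in each resistor, P = (ΔV)²/R:
  P_R1 = (9 - 0.02692)²/3600 = 0.02237 W
  P_R2 = (0.02692 - 0)²/11 = 0.00006587 W
  P_R3 = (0.02692 - 0.02542)²/33 = 0.000000068 W
  P_R4 = (0 - 0.02542)²/560 = 0.000001154 W
P_total = P_R1 + P_R2 + P_R3 + P_R4 = 0.02243 W

Final answer: 0.02243 W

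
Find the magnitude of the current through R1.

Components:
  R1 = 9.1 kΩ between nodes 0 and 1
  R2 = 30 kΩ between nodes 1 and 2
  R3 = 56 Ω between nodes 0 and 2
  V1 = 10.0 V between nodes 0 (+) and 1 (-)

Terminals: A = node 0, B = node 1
Nodal analysis, taking node 1 as the 0 V reference.
Source V1 fixes V_0 = 10 V.
KCL at each unknown node (sum of currents leaving = 0; resistances in Ω):
  Node 2: (V_2 - 0)/30000 + (V_2 - 10)/56 = 0
Collecting terms: 0.01789 × V_2 = 0.1786  =>  V_2 = 9.981 V
I_R1 = (V_0 - V_1)/R1 = (10 - 0)/9100 = 0.001099 A
|I_R1| = 0.001099 A

Final answer: |I_R1| = 0.001099 A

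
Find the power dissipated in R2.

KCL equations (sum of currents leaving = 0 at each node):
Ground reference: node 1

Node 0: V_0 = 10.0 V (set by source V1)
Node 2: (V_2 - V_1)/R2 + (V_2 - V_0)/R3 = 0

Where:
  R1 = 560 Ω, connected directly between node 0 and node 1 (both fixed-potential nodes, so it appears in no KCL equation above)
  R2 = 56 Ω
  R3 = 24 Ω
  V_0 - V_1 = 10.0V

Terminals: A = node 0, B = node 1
Nodal analysis, taking node 1 as the 0 V reference.
Source V1 fixes V_0 = 10 V.
KCL at each unknown node (sum of currents leaving = 0; resistances in Ω):
  Node 2: (V_2 - 0)/56 + (V_2 - 10)/24 = 0
Collecting terms: 0.05952 × V_2 = 0.4167  =>  V_2 = 7 V
I_R2 = (V_1 - V_2)/R2 = (0 - 7)/56 = -0.125 A
P_R2 = I_R2² × R2 = (-0.125)² × 56 = 0.875 W

Final answer: 0.875 W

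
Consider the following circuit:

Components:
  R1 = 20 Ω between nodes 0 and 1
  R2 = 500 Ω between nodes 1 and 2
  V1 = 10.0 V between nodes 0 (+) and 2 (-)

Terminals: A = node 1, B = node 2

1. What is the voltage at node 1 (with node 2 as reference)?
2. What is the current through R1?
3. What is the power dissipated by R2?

Nodal analysis, taking node 2 as the 0 V reference.
Source V1 fixes V_0 = 10 V.
KCL at each unknown node (sum of currents leaving = 0; resistances in Ω):
  Node 1: (V_1 - 10)/20 + (V_1 - 0)/500 = 0
Collecting terms: 0.052 × V_1 = 0.5  =>  V_1 = 9.615 V
Part 1:
  Read off the nodal solution: V_1 = 9.615 V
Part 2:
  I_R1 = (V_0 - V_1)/R1 = (10 - 9.615)/20 = 0.01923 A
  Magnitude: I_R1 = 0.01923 A
Part 3:
  I_R2 = (V_1 - V_2)/R2 = (9.615 - 0)/500 = 0.01923 A
  P_R2 = I_R2² × R2 = (0.01923)² × 500 = 0.1849 W

Final answers:
1. V_1 = 9.615 V
2. I_R1 = 0.01923 A
3. P_R2 = 0.1849 W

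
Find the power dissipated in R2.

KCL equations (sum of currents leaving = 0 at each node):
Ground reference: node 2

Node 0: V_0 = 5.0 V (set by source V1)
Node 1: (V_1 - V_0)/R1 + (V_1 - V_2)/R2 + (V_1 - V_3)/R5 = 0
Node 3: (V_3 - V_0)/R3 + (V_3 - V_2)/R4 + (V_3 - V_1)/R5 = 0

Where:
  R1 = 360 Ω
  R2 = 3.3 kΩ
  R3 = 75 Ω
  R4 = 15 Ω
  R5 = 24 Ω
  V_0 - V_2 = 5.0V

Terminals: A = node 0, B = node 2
Nodal analysis, taking node 2 as the 0 V reference.
Source V1 fixes V_0 = 5 V.
KCL at each unknown node (sum of currents leaving = 0; resistances in Ω):
  Node 1: (V_1 - 5)/360 + (V_1 - 0)/3300 + (V_1 - V_3)/24 = 0
  Node 3: (V_3 - 5)/75 + (V_3 - 0)/15 + (V_3 - V_1)/24 = 0
Collecting terms (coefficients in siemens):
  0.04475·V_1 - 0.04167·V_3 = 0.01389
  0.1217·V_3 - 0.04167·V_1 = 0.06667
Determinant D = (0.04475)(0.1217) - (-0.04167)(-0.04167) = 0.003708
V_1 = [(0.01389)(0.1217) - (-0.04167)(0.06667)]/D = 1.205 V
V_3 = [(0.04475)(0.06667) - (0.01389)(-0.04167)]/D = 0.9605 V
I_R2 = (V_1 - V_2)/R2 = (1.205 - 0)/3300 = 0.0003651 A
P_R2 = I_R2² × R2 = (0.0003651)² × 3300 = 0.0004399 W

Final answer: 0.0004399 W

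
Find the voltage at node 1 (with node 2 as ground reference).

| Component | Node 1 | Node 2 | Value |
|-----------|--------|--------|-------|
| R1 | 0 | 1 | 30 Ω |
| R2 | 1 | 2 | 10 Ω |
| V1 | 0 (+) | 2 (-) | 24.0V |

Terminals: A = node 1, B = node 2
Nodal analysis, taking node 2 as the 0 V reference.
Source V1 fixes V_0 = 24 V.
KCL at each unknown node (sum of currents leaving = 0; resistances in Ω):
  Node 1: (V_1 - 24)/30 + (V_1 - 0)/10 = 0
Collecting terms: 0.1333 × V_1 = 0.8  =>  V_1 = 6 V
The requested potential is V_1 = 6 V.

Final answer: V_1 = 6 V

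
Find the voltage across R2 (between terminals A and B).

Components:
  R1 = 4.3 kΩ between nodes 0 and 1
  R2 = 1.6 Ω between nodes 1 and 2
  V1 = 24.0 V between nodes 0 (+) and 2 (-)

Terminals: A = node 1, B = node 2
R1 and R2 are in series across V1 (node 0 → node 1 → node 2), and the output A–B is taken across R2, so this is a voltage divider.
Series current: I = V1/(R1 + R2) = 24/(4300 + 1.6) = 24/4302 = 0.005579 A
V_R2 = I × R2 = V1 × R2/(R1 + R2) = 24 × 1.6/4302 = 0.008927 V

Final answer: 0.008927 V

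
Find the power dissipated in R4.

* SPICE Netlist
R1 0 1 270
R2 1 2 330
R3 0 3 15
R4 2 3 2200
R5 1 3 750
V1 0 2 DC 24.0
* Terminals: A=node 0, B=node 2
Nodal analysis, taking node 2 as the 0 V reference.
Source V1 fixes V_0 = 24 V.
KCL at each unknown node (sum of currents leaving = 0; resistances in Ω):
  Node 1: (V_1 - 24)/270 + (V_1 - 0)/330 + (V_1 - V_3)/750 = 0
  Node 3: (V_3 - 24)/15 + (V_3 - 0)/2200 + (V_3 - V_1)/750 = 0
Collecting terms (coefficients in siemens):
  0.008067·V_1 - 0.001333·V_3 = 0.08889
  0.06845·V_3 - 0.001333·V_1 = 1.6
Determinant D = (0.008067)(0.06845) - (-0.001333)(-0.001333) = 0.0005505
V_1 = [(0.08889)(0.06845) - (-0.001333)(1.6)]/D = 14.93 V
V_3 = [(0.008067)(1.6) - (0.08889)(-0.001333)]/D = 23.66 V
I_R4 = (V_2 - V_3)/R4 = (0 - 23.66)/2200 = -0.01076 A
P_R4 = I_R4² × R4 = (-0.01076)² × 2200 = 0.2545 W

Final answer: 0.2545 W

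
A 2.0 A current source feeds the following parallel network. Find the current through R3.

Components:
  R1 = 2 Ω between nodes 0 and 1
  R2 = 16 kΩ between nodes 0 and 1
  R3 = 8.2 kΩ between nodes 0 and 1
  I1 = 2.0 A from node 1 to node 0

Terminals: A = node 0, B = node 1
All resistors sit directly between nodes 0 and 1, so they are in parallel and share one voltage V; the full source current 2 A splits among them.
1/R_par = 1/2 + 1/16000 + 1/8200 = 0.5002 S  =>  R_par = 1.999 Ω
V = I × R_par = 2 × 1.999 = 3.999 V
I_R3 = V/R3 = 3.999/8200 = 0.0004876 A

Final answer: 0.0004876 A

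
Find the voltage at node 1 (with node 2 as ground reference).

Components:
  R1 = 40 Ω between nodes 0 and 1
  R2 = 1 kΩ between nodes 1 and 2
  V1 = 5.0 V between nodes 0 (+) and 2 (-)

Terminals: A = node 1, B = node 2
Nodal analysis, taking node 2 as the 0 V reference.
Source V1 fixes V_0 = 5 V.
KCL at each unknown node (sum of currents leaving = 0; resistances in Ω):
  Node 1: (V_1 - 5)/40 + (V_1 - 0)/1000 = 0
Collecting terms: 0.026 × V_1 = 0.125  =>  V_1 = 4.808 V
The requested potential is V_1 = 4.808 V.

Final answer: V_1 = 4.808 V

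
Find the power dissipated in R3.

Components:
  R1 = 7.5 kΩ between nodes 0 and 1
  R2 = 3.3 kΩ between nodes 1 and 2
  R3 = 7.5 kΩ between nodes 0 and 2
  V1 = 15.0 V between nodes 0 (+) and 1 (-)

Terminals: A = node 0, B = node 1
Nodal analysis, taking node 1 as the 0 V reference.
Source V1 fixes V_0 = 15 V.
KCL at each unknown node (sum of currents leaving = 0; resistances in Ω):
  Node 2: (V_2 - 0)/3300 + (V_2 - 15)/7500 = 0
Collecting terms: 0.0004364 × V_2 = 0.002  =>  V_2 = 4.583 V
I_R3 = (V_0 - V_2)/R3 = (15 - 4.583)/7500 = 0.001389 A
P_R3 = I_R3² × R3 = (0.001389)² × 7500 = 0.01447 W

Final answer: 0.01447 W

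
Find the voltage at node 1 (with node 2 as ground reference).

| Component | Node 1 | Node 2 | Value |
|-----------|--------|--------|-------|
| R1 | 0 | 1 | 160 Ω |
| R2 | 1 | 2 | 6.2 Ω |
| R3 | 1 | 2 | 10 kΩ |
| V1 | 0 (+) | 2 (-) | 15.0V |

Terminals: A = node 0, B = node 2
Nodal analysis, taking node 2 as the 0 V reference.
Source V1 fixes V_0 = 15 V.
KCL at each unknown node (sum of currents leaving = 0; resistances in Ω):
  Node 1: (V_1 - 15)/160 + (V_1 - 0)/6.2 + (V_1 - 0)/10000 = 0
Collecting terms: 0.1676 × V_1 = 0.09375  =>  V_1 = 0.5592 V
The requested potential is V_1 = 0.5592 V.

Final answer: V_1 = 0.5592 V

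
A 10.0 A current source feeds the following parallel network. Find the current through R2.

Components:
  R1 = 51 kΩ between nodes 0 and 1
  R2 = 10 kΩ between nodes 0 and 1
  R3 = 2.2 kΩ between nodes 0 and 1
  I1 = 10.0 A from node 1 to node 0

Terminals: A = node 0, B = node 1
All resistors sit directly between nodes 0 and 1, so they are in parallel and share one voltage V; the full source current 10 A splits among them.
1/R_par = 1/51000 + 1/10000 + 1/2200 = 0.0005742 S  =>  R_par = 1742 Ω
V = I × R_par = 10 × 1742 = 17420 V
I_R2 = V/R2 = 17420/10000 = 1.742 A

Final answer: 1.742 A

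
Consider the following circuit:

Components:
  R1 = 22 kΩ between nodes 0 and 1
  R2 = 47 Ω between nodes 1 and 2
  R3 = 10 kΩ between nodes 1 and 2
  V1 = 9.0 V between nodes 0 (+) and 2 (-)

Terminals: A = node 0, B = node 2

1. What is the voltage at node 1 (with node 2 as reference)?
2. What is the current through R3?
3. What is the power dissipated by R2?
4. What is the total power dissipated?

Nodal analysis, taking node 2 as the 0 V reference.
Source V1 fixes V_0 = 9 V.
KCL at each unknown node (sum of currents leaving = 0; resistances in Ω):
  Node 1: (V_1 - 9)/22000 + (V_1 - 0)/47 + (V_1 - 0)/10000 = 0
Collecting terms: 0.02142 × V_1 = 0.0004091  =>  V_1 = 0.0191 V
Part 1:
  Read off the nodal solution: V_1 = 0.0191 V
Part 2:
  I_R3 = (V_1 - V_2)/R3 = (0.0191 - 0)/10000 = 0.00000191 A
  Magnitude: I_R3 = 0.00000191 A
Part 3:
  I_R2 = (V_1 - V_2)/R2 = (0.0191 - 0)/47 = 0.0004063 A
  P_R2 = I_R2² × R2 = (0.0004063)² × 47 = 0.000007759 W
Part 4:
  Power in each resistor, P = (ΔV)²/R:
    P_R1 = (9 - 0.0191)²/22000 = 0.003666 W
    P_R2 = (0.0191 - 0)²/47 = 0.000007759 W
    P_R3 = (0.0191 - 0)²/10000 = 0.00000003647 W
  P_total = P_R1 + P_R2 + P_R3 = 0.003674 W

Final answers:
1. V_1 = 0.0191 V
2. I_R3 = 1.91e-06 A
3. P_R2 = 7.759e-06 W
4. P_total = 0.003674 W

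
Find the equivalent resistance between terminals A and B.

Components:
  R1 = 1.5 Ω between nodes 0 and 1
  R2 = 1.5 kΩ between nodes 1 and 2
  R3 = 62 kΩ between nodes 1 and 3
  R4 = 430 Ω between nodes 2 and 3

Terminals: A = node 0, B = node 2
Reduce the network between node 0 (A) and node 2 (B) by series/parallel combination:
  Rs1 = R3 + R4 (series, joined only at node 3) = 62000 + 430 = 62430 Ω
  Rp1 = R2 ‖ Rs1 (parallel, both between nodes 1 and 2) = 1/(1/1500 + 1/62430) = 1465 Ω
  Rs2 = R1 + Rp1 (series, joined only at node 1) = 1.5 + 1465 = 1466 Ω
R_eq = 1.466 kΩ

Final answer: 1.466 kΩ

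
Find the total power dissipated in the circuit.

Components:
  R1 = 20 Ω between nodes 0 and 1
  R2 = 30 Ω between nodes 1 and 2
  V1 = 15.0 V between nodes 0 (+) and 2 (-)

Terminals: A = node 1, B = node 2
Nodal analysis, taking node 2 as the 0 V reference.
Source V1 fixes V_0 = 15 V.
KCL at each unknown node (sum of currents leaving = 0; resistances in Ω):
  Node 1: (V_1 - 15)/20 + (V_1 - 0)/30 = 0
Collecting terms: 0.08333 × V_1 = 0.75  =>  V_1 = 9 V
Power in each resistor, P = (ΔV)²/R:
  P_R1 = (15 - 9)²/20 = 1.8 W
  P_R2 = (9 - 0)²/30 = 2.7 W
P_total = P_R1 + P_R2 = 4.5 W

Final answer: 4.5 W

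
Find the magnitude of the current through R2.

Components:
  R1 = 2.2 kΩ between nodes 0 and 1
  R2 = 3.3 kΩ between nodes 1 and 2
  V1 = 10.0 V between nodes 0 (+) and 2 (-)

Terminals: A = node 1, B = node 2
Nodal analysis, taking node 2 as the 0 V reference.
Source V1 fixes V_0 = 10 V.
KCL at each unknown node (sum of currents leaving = 0; resistances in Ω):
  Node 1: (V_1 - 10)/2200 + (V_1 - 0)/3300 = 0
Collecting terms: 0.0007576 × V_1 = 0.004545  =>  V_1 = 6 V
I_R2 = (V_1 - V_2)/R2 = (6 - 0)/3300 = 0.001818 A
|I_R2| = 0.001818 A

Final answer: |I_R2| = 0.001818 A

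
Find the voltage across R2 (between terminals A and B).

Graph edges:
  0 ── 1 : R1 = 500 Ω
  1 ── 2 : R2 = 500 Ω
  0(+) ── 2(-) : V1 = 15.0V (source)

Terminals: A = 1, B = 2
R1 and R2 are in series across V1 (node 0 → node 1 → node 2), and the output A–B is taken across R2, so this is a voltage divider.
Series current: I = V1/(R1 + R2) = 15/(500 + 500) = 15/1000 = 0.015 A
V_R2 = I × R2 = V1 × R2/(R1 + R2) = 15 × 500/1000 = 7.5 V

Final answer: 7.5 V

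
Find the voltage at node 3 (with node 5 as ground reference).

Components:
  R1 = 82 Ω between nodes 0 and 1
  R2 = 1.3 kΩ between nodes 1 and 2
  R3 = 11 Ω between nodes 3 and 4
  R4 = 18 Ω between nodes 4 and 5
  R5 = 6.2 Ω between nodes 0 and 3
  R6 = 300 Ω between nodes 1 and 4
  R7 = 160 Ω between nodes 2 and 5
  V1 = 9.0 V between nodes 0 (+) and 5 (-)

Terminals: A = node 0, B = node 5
Nodal analysis, taking node 5 as the 0 V reference.
Source V1 fixes V_0 = 9 V.
KCL at each unknown node (sum of currents leaving = 0; resistances in Ω):
  Node 1: (V_1 - 9)/82 + (V_1 - V_2)/1300 + (V_1 - V_4)/300 = 0
  Node 2: (V_2 - V_1)/1300 + (V_2 - 0)/160 = 0
  Node 3: (V_3 - V_4)/11 + (V_3 - 9)/6.2 = 0
  Node 4: (V_4 - V_3)/11 + (V_4 - 0)/18 + (V_4 - V_1)/300 = 0
Collecting terms (coefficients in siemens):
  0.0163·V_1 - 0.0007692·V_2 - 0.003333·V_4 = 0.1098
  0.007019·V_2 - 0.0007692·V_1 = 0
  0.2522·V_3 - 0.09091·V_4 = 1.452
  0.1498·V_4 - 0.003333·V_1 - 0.09091·V_3 = 0
Solving these 4 simultaneous equations (Gaussian elimination) gives:
  V_1 = 7.734 V, V_2 = 0.8476 V, V_3 = 7.447 V, V_4 = 4.691 V
The requested potential is V_3 = 7.447 V.

Final answer: V_3 = 7.447 V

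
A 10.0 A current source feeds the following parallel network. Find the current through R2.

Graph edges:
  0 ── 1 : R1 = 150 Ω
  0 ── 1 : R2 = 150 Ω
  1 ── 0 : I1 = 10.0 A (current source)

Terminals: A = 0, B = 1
All resistors sit directly between nodes 0 and 1, so they are in parallel and share one voltage V; the full source current 10 A splits among them.
1/R_par = 1/150 + 1/150 = 0.01333 S  =>  R_par = 75 Ω
V = I × R_par = 10 × 75 = 750 V
I_R2 = V/R2 = 750/150 = 5 A

Final answer: 5 A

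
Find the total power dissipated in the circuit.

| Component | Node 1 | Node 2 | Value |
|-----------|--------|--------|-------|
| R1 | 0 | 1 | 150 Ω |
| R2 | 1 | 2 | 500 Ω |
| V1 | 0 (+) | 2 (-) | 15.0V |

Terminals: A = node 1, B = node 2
Nodal analysis, taking node 2 as the 0 V reference.
Source V1 fixes V_0 = 15 V.
KCL at each unknown node (sum of currents leaving = 0; resistances in Ω):
  Node 1: (V_1 - 15)/150 + (V_1 - 0)/500 = 0
Collecting terms: 0.008667 × V_1 = 0.1  =>  V_1 = 11.54 V
Power in each resistor, P = (ΔV)²/R:
  P_R1 = (15 - 11.54)²/150 = 0.07988 W
  P_R2 = (11.54 - 0)²/500 = 0.2663 W
P_total = P_R1 + P_R2 = 0.3462 W

Final answer: 0.3462 W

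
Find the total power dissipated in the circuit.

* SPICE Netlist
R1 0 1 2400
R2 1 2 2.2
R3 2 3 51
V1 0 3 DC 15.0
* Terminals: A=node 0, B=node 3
Nodal analysis, taking node 3 as the 0 V reference.
Source V1 fixes V_0 = 15 V.
KCL at each unknown node (sum of currents leaving = 0; resistances in Ω):
  Node 1: (V_1 - 15)/2400 + (V_1 - V_2)/2.2 = 0
  Node 2: (V_2 - V_1)/2.2 + (V_2 - 0)/51 = 0
Collecting terms (coefficients in siemens):
  0.455·V_1 - 0.4545·V_2 = 0.00625
  0.4742·V_2 - 0.4545·V_1 = 0
Determinant D = (0.455)(0.4742) - (-0.4545)(-0.4545) = 0.00911
V_1 = [(0.00625)(0.4742) - (-0.4545)(0)]/D = 0.3253 V
V_2 = [(0.455)(0) - (0.00625)(-0.4545)]/D = 0.3118 V
Power in each resistor, P = (ΔV)²/R:
  P_R1 = (15 - 0.3253)²/2400 = 0.08973 W
  P_R2 = (0.3253 - 0.3118)²/2.2 = 0.00008225 W
  P_R3 = (0.3118 - 0)²/51 = 0.001907 W
P_total = P_R1 + P_R2 + P_R3 = 0.09172 W

Final answer: 0.09172 W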